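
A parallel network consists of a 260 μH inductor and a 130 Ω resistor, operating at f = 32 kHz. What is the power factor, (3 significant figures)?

ω = 2πf = 201100 rad/s
X_L = ωL = 52.3 Ω
Parallel: admittances add. Y = 1/R + 1/(jωL)
Y = (0.00769 − j0.0191) S
|Y| = 0.0206 S → |Z| = 1/|Y| = 48.5 Ω, ∠Z = −∠Y = 68.1°
cos φ = cos(68.1°) = 0.373

0.373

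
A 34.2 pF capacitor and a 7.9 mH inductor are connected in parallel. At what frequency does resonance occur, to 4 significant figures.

306.2 kHz

ω₀ = 1/√(LC) = 1/√(0.0079 × 3.42e-11) = 1.924e+06 rad/s
f₀ = ω₀/(2π) = 306.2 kHz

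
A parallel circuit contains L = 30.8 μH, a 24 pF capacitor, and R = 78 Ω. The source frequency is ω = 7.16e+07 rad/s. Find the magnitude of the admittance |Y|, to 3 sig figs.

12.9 mS

X_L = ωL = 2210 Ω
X_C = 1/(ωC) = 582 Ω
Parallel: admittances add. Y = 1/R + 1/(jωL) + jωC
Y = (0.0128 + j0.00126) S
|Y| = 0.0129 S → |Z| = 1/|Y| = 77.6 Ω, ∠Z = −∠Y = -5.63°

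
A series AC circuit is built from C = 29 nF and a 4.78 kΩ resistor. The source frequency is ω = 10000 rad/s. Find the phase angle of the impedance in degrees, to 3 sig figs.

X_C = 1/(ωC) = 3450 Ω
Z = 4780 − j3450 Ω
|Z| = √(4780² + 3450²) = 5890 Ω
∠Z = arctan(-3450/4780) = -35.8°

-35.8°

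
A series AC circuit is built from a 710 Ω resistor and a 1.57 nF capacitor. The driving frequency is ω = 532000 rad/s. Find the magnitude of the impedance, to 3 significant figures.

X_C = 1/(ωC) = 1200 Ω
Z = 710 − j1200 Ω
|Z| = √(710² + 1200²) = 1390 Ω

1390 Ω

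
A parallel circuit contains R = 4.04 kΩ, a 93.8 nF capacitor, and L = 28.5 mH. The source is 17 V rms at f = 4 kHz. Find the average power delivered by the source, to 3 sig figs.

ω = 2πf = 25130 rad/s
X_L = ωL = 716 Ω
X_C = 1/(ωC) = 424 Ω
Parallel: admittances add. Y = 1/R + 1/(jωL) + jωC
Y = (0.000248 + j0.000961) S
|Y| = 0.000993 S → |Z| = 1/|Y| = 1010 Ω, ∠Z = −∠Y = -75.6°
I = V/|Z| = 16.9 mA
P = VI cos φ = 17 × 0.0169 × cos(-75.6°) = 71.5 mW

71.5 mW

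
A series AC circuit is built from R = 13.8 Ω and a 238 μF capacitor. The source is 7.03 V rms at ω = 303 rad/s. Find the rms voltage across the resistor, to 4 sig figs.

X_C = 1/(ωC) = 13.87 Ω
Z = 13.80 − j13.87 Ω
|Z| = √(13.80² + 13.87²) = 19.56 Ω
I = V/|Z| = 359.3 mA
V_R = I·|Z_R| = 0.3593 × 13.80 = 4.959 V

4.959 V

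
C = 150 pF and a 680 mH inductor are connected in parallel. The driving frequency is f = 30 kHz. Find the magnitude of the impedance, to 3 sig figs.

48800 Ω

ω = 2πf = 188500 rad/s
X_L = ωL = 128000 Ω
X_C = 1/(ωC) = 35400 Ω
Parallel: admittances add. Y = 1/(jωL) + jωC
Y = (0 + j2.05e-05) S
|Y| = 2.05e-05 S → |Z| = 1/|Y| = 48800 Ω, ∠Z = −∠Y = -90.0°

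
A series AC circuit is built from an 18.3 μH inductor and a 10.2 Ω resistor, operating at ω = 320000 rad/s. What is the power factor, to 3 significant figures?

X_L = ωL = 5.86 Ω
Z = 10.2 + j5.86 Ω
|Z| = √(10.2² + 5.86²) = 11.8 Ω
∠Z = arctan(5.86/10.2) = 29.9°
cos φ = cos(29.9°) = 0.867

0.867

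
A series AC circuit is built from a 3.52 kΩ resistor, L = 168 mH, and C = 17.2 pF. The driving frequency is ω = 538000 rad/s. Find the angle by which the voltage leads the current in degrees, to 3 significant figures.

X_L = ωL = 90400 Ω
X_C = 1/(ωC) = 108000 Ω
Net reactance X = X_L − X_C = -17700 Ω
Z = 3520 − j17700 Ω
|Z| = √(3520² + 17700²) = 18000 Ω
∠Z = arctan(-17700/3520) = -78.7°

-78.7°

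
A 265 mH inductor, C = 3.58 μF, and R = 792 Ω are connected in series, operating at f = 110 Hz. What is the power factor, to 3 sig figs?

ω = 2πf = 691.2 rad/s
X_L = ωL = 183 Ω
X_C = 1/(ωC) = 404 Ω
Net reactance X = X_L − X_C = -221 Ω
Z = 792 − j221 Ω
|Z| = √(792² + 221²) = 822 Ω
∠Z = arctan(-221/792) = -15.6°
cos φ = cos(-15.6°) = 0.963

0.963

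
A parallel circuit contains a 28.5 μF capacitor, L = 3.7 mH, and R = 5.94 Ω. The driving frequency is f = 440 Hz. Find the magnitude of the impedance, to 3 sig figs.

ω = 2πf = 2765 rad/s
X_L = ωL = 10.2 Ω
X_C = 1/(ωC) = 12.7 Ω
Parallel: admittances add. Y = 1/R + 1/(jωL) + jωC
Y = (0.168 − j0.0190) S
|Y| = 0.169 S → |Z| = 1/|Y| = 5.90 Ω, ∠Z = −∠Y = 6.43°

5.90 Ω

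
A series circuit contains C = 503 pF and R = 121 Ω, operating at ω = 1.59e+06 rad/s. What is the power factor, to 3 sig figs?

X_C = 1/(ωC) = 1250 Ω
Z = 121 − j1250 Ω
|Z| = √(121² + 1250²) = 1260 Ω
∠Z = arctan(-1250/121) = -84.5°
cos φ = cos(-84.5°) = 0.0963

0.0963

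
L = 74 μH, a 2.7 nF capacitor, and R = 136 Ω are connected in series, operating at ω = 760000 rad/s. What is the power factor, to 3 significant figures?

0.301

X_L = ωL = 56.2 Ω
X_C = 1/(ωC) = 487 Ω
Net reactance X = X_L − X_C = -431 Ω
Z = 136 − j431 Ω
|Z| = √(136² + 431²) = 452 Ω
∠Z = arctan(-431/136) = -72.5°
cos φ = cos(-72.5°) = 0.301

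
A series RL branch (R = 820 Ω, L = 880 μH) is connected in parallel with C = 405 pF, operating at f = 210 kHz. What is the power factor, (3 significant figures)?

ω = 2πf = 1.319e+06 rad/s
X_L = ωL = 1160 Ω
X_C = 1/(ωC) = 1870 Ω
Branch 1 (R+jX_L): Z₁ = 820 + j1160 Ω, |Z₁| = 1420 Ω
Branch 2 (−jX_C): Z₂ = −j1870 Ω
Parallel: Z = Z₁Z₂/(Z₁+Z₂), |Z| = 2450 Ω, ∠Z = 5.66°
cos φ = cos(5.66°) = 0.995

0.995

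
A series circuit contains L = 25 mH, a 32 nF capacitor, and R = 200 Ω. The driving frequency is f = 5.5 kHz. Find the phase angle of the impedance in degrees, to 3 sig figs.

ω = 2πf = 34560 rad/s
X_L = ωL = 864 Ω
X_C = 1/(ωC) = 904 Ω
Net reactance X = X_L − X_C = -40.4 Ω
Z = 200 − j40.4 Ω
|Z| = √(200² + 40.4²) = 204 Ω
∠Z = arctan(-40.4/200) = -11.4°

-11.4°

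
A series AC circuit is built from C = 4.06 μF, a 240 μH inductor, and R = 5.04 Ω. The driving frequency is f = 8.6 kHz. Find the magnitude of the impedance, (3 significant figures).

ω = 2πf = 54040 rad/s
X_L = ωL = 13.0 Ω
X_C = 1/(ωC) = 4.56 Ω
Net reactance X = X_L − X_C = 8.41 Ω
Z = 5.04 + j8.41 Ω
|Z| = √(5.04² + 8.41²) = 9.80 Ω

9.80 Ω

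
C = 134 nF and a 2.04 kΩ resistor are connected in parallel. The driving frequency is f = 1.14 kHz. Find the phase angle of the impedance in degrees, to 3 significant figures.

-62.9°

ω = 2πf = 7163 rad/s
X_C = 1/(ωC) = 1040 Ω
Parallel: admittances add. Y = 1/R + jωC
Y = (0.000490 + j0.000960) S
|Y| = 0.00108 S → |Z| = 1/|Y| = 928 Ω, ∠Z = −∠Y = -62.9°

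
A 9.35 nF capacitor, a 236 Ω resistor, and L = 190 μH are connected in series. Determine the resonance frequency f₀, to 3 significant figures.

119 kHz

ω₀ = 1/√(LC) = 1/√(0.00019 × 9.35e-09) = 750300 rad/s
f₀ = ω₀/(2π) = 119 kHz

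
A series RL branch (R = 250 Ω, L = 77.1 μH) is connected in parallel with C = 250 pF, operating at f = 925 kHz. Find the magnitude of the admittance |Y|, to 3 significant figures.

982 μS

ω = 2πf = 5.812e+06 rad/s
X_L = ωL = 448 Ω
X_C = 1/(ωC) = 688 Ω
Branch 1 (R+jX_L): Z₁ = 250 + j448 Ω, |Z₁| = 513 Ω
Branch 2 (−jX_C): Z₂ = −j688 Ω
Parallel: Z = Z₁Z₂/(Z₁+Z₂), |Z| = 1020 Ω, ∠Z = 14.7°
|Y| = 1/|Z| = 982 μS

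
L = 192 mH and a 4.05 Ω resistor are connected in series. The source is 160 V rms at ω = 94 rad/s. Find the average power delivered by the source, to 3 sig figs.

X_L = ωL = 18.0 Ω
Z = 4.05 + j18.0 Ω
|Z| = √(4.05² + 18.0²) = 18.5 Ω
∠Z = arctan(18.0/4.05) = 77.4°
I = V/|Z| = 8.65 A
P = VI cos φ = 160 × 8.65 × cos(77.4°) = 303 W

303 W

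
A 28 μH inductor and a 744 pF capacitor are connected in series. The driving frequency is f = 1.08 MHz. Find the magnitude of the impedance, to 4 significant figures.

ω = 2πf = 6.786e+06 rad/s
X_L = ωL = 190.0 Ω
X_C = 1/(ωC) = 198.1 Ω
Net reactance X = X_L − X_C = -8.069 Ω
Z = − j8.069 Ω
|Z| = √(0² + 8.069²) = 8.069 Ω

8.069 Ω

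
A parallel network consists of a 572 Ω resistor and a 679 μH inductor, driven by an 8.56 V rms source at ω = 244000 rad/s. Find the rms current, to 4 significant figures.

53.79 mA

X_L = ωL = 165.7 Ω
Parallel: admittances add. Y = 1/R + 1/(jωL)
Y = (0.001748 − j0.006036) S
|Y| = 0.006284 S → |Z| = 1/|Y| = 159.1 Ω, ∠Z = −∠Y = 73.85°
I = V/|Z| = 8.56/159.1 = 53.79 mA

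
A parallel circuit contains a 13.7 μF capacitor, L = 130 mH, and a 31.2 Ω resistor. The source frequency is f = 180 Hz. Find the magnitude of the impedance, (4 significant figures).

ω = 2πf = 1131 rad/s
X_L = ωL = 147.0 Ω
X_C = 1/(ωC) = 64.54 Ω
Parallel: admittances add. Y = 1/R + 1/(jωL) + jωC
Y = (0.03205 + j0.008693) S
|Y| = 0.03321 S → |Z| = 1/|Y| = 30.11 Ω, ∠Z = −∠Y = -15.17°

30.11 Ω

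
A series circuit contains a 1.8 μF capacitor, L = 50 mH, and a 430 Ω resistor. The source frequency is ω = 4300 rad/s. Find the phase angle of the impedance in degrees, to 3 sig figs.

X_L = ωL = 215 Ω
X_C = 1/(ωC) = 129 Ω
Net reactance X = X_L − X_C = 85.8 Ω
Z = 430 + j85.8 Ω
|Z| = √(430² + 85.8²) = 438 Ω
∠Z = arctan(85.8/430) = 11.3°

11.3°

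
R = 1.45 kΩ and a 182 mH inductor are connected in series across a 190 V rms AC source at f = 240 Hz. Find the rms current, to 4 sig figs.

128.7 mA

ω = 2πf = 1508 rad/s
X_L = ωL = 274.4 Ω
Z = 1450 + j274.4 Ω
|Z| = √(1450² + 274.4²) = 1476 Ω
I = V/|Z| = 190/1476 = 128.7 mA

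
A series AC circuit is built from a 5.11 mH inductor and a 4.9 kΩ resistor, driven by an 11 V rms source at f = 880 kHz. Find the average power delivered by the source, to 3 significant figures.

ω = 2πf = 5.529e+06 rad/s
X_L = ωL = 28300 Ω
Z = 4900 + j28300 Ω
|Z| = √(4900² + 28300²) = 28700 Ω
∠Z = arctan(28300/4900) = 80.2°
I = V/|Z| = 384 μA
P = VI cos φ = 11 × 0.000384 × cos(80.2°) = 721 μW

721 μW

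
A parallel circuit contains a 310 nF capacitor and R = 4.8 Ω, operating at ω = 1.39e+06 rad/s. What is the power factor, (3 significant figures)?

X_C = 1/(ωC) = 2.32 Ω
Parallel: admittances add. Y = 1/R + jωC
Y = (0.208 + j0.431) S
|Y| = 0.479 S → |Z| = 1/|Y| = 2.09 Ω, ∠Z = −∠Y = -64.2°
cos φ = cos(-64.2°) = 0.435

0.435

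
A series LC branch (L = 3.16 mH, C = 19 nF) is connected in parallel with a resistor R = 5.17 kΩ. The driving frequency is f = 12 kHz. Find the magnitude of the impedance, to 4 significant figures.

458.0 Ω

ω = 2πf = 75400 rad/s
X_L = ωL = 238.3 Ω
X_C = 1/(ωC) = 698.0 Ω
Branch 1: Z₁ = R = 5170 Ω
Branch 2 (series LC): Z₂ = j(X_L − X_C) = −j459.8 Ω
Parallel: Z = Z₁Z₂/(Z₁+Z₂), |Z| = 458.0 Ω, ∠Z = -84.92°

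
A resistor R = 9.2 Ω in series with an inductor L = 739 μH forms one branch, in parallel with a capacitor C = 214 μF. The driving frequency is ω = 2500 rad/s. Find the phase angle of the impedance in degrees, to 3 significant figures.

-78.5°

X_L = ωL = 1.85 Ω
X_C = 1/(ωC) = 1.87 Ω
Branch 1 (R+jX_L): Z₁ = 9.20 + j1.85 Ω, |Z₁| = 9.38 Ω
Branch 2 (−jX_C): Z₂ = −j1.87 Ω
Parallel: Z = Z₁Z₂/(Z₁+Z₂), |Z| = 1.91 Ω, ∠Z = -78.5°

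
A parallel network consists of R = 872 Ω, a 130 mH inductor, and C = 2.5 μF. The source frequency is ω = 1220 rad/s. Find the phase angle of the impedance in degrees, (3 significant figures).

70.6°

X_L = ωL = 159 Ω
X_C = 1/(ωC) = 328 Ω
Parallel: admittances add. Y = 1/R + 1/(jωL) + jωC
Y = (0.00115 − j0.00326) S
|Y| = 0.00345 S → |Z| = 1/|Y| = 290 Ω, ∠Z = −∠Y = 70.6°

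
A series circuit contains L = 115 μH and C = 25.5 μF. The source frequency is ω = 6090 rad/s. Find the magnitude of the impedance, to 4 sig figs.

X_L = ωL = 0.7004 Ω
X_C = 1/(ωC) = 6.439 Ω
Net reactance X = X_L − X_C = -5.739 Ω
Z = − j5.739 Ω
|Z| = √(0² + 5.739²) = 5.739 Ω

5.739 Ω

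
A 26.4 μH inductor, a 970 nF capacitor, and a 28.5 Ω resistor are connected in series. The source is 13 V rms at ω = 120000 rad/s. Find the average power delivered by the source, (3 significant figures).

X_L = ωL = 3.17 Ω
X_C = 1/(ωC) = 8.59 Ω
Net reactance X = X_L − X_C = -5.42 Ω
Z = 28.5 − j5.42 Ω
|Z| = √(28.5² + 5.42²) = 29.0 Ω
∠Z = arctan(-5.42/28.5) = -10.8°
I = V/|Z| = 448 mA
P = VI cos φ = 13 × 0.448 × cos(-10.8°) = 5.72 W

5.72 W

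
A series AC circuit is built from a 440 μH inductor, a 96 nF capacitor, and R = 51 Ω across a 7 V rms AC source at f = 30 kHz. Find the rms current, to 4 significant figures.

120.6 mA

ω = 2πf = 188500 rad/s
X_L = ωL = 82.94 Ω
X_C = 1/(ωC) = 55.26 Ω
Net reactance X = X_L − X_C = 27.68 Ω
Z = 51.00 + j27.68 Ω
|Z| = √(51.00² + 27.68²) = 58.03 Ω
I = V/|Z| = 7/58.03 = 120.6 mA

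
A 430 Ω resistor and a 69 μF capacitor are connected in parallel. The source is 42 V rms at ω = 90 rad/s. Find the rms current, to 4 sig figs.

X_C = 1/(ωC) = 161.0 Ω
Parallel: admittances add. Y = 1/R + jωC
Y = (0.002326 + j0.006210) S
|Y| = 0.006631 S → |Z| = 1/|Y| = 150.8 Ω, ∠Z = −∠Y = -69.47°
I = V/|Z| = 42/150.8 = 278.5 mA

278.5 mA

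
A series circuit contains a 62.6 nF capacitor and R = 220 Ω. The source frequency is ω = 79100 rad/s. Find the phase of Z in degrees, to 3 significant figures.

-42.6°

X_C = 1/(ωC) = 202 Ω
Z = 220 − j202 Ω
|Z| = √(220² + 202²) = 299 Ω
∠Z = arctan(-202/220) = -42.6°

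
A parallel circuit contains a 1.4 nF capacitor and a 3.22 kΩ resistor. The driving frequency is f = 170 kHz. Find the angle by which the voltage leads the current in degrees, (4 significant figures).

-78.27°

ω = 2πf = 1.068e+06 rad/s
X_C = 1/(ωC) = 668.7 Ω
Parallel: admittances add. Y = 1/R + jωC
Y = (0.0003106 + j0.001495) S
|Y| = 0.001527 S → |Z| = 1/|Y| = 654.7 Ω, ∠Z = −∠Y = -78.27°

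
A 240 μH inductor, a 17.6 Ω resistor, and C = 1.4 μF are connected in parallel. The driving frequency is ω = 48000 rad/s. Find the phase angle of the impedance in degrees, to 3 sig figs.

19.0°

X_L = ωL = 11.5 Ω
X_C = 1/(ωC) = 14.9 Ω
Parallel: admittances add. Y = 1/R + 1/(jωL) + jωC
Y = (0.0568 − j0.0196) S
|Y| = 0.0601 S → |Z| = 1/|Y| = 16.6 Ω, ∠Z = −∠Y = 19.0°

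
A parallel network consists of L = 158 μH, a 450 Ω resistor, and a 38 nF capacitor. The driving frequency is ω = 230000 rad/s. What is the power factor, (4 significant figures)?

0.1175

X_L = ωL = 36.34 Ω
X_C = 1/(ωC) = 114.4 Ω
Parallel: admittances add. Y = 1/R + 1/(jωL) + jωC
Y = (0.002222 − j0.01878) S
|Y| = 0.01891 S → |Z| = 1/|Y| = 52.89 Ω, ∠Z = −∠Y = 83.25°
cos φ = cos(83.25°) = 0.1175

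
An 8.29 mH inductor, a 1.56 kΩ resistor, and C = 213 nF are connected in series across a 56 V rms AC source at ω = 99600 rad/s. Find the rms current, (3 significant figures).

32.1 mA

X_L = ωL = 826 Ω
X_C = 1/(ωC) = 47.1 Ω
Net reactance X = X_L − X_C = 779 Ω
Z = 1560 + j779 Ω
|Z| = √(1560² + 779²) = 1740 Ω
I = V/|Z| = 56/1740 = 32.1 mA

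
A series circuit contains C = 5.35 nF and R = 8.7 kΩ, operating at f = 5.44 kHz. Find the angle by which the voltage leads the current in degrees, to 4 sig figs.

ω = 2πf = 34180 rad/s
X_C = 1/(ωC) = 5468 Ω
Z = 8700 − j5468 Ω
|Z| = √(8700² + 5468²) = 10280 Ω
∠Z = arctan(-5468/8700) = -32.15°

-32.15°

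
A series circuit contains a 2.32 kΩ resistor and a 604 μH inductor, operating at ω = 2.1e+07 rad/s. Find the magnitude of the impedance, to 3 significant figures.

12900 Ω

X_L = ωL = 12700 Ω
Z = 2320 + j12700 Ω
|Z| = √(2320² + 12700²) = 12900 Ω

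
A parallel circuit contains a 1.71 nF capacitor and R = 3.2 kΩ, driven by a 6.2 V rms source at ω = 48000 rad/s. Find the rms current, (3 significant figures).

2.00 mA

X_C = 1/(ωC) = 12200 Ω
Parallel: admittances add. Y = 1/R + jωC
Y = (0.000313 + j8.21e-05) S
|Y| = 0.000323 S → |Z| = 1/|Y| = 3100 Ω, ∠Z = −∠Y = -14.7°
I = V/|Z| = 6.2/3100 = 2.00 mA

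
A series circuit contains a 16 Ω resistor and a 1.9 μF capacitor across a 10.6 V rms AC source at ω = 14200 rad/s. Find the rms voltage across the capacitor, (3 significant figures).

X_C = 1/(ωC) = 37.1 Ω
Z = 16.0 − j37.1 Ω
|Z| = √(16.0² + 37.1²) = 40.4 Ω
I = V/|Z| = 263 mA
V_C = I·|Z_C| = 0.263 × 37.1 = 9.73 V

9.73 V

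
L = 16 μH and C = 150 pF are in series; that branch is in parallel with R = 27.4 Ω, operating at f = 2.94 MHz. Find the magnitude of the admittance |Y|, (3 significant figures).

39.6 mS

ω = 2πf = 1.847e+07 rad/s
X_L = ωL = 296 Ω
X_C = 1/(ωC) = 361 Ω
Branch 1: Z₁ = R = 27.4 Ω
Branch 2 (series LC): Z₂ = j(X_L − X_C) = −j65.3 Ω
Parallel: Z = Z₁Z₂/(Z₁+Z₂), |Z| = 25.3 Ω, ∠Z = -22.8°
|Y| = 1/|Z| = 39.6 mS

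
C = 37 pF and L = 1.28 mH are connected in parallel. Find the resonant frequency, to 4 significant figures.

ω₀ = 1/√(LC) = 1/√(0.00128 × 3.7e-11) = 4.595e+06 rad/s
f₀ = ω₀/(2π) = 731.3 kHz

731.3 kHz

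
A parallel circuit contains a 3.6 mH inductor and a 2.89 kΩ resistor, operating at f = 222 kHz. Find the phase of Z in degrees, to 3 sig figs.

ω = 2πf = 1.395e+06 rad/s
X_L = ωL = 5020 Ω
Parallel: admittances add. Y = 1/R + 1/(jωL)
Y = (0.000346 − j0.000199) S
|Y| = 0.000399 S → |Z| = 1/|Y| = 2500 Ω, ∠Z = −∠Y = 29.9°

29.9°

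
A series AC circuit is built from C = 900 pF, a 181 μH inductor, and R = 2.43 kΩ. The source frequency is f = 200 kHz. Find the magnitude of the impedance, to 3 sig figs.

2520 Ω

ω = 2πf = 1.257e+06 rad/s
X_L = ωL = 227 Ω
X_C = 1/(ωC) = 884 Ω
Net reactance X = X_L − X_C = -657 Ω
Z = 2430 − j657 Ω
|Z| = √(2430² + 657²) = 2520 Ω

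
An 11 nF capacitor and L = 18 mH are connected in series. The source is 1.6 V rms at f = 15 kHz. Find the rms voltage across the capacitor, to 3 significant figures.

2.11 V

ω = 2πf = 94250 rad/s
X_L = ωL = 1700 Ω
X_C = 1/(ωC) = 965 Ω
Net reactance X = X_L − X_C = 732 Ω
Z = j732 Ω
|Z| = √(0² + 732²) = 732 Ω
I = V/|Z| = 2.19 mA
V_C = I·|Z_C| = 0.00219 × 965 = 2.11 V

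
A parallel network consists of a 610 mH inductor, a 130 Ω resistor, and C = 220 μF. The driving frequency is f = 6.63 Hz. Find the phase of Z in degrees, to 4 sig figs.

ω = 2πf = 41.66 rad/s
X_L = ωL = 25.41 Ω
X_C = 1/(ωC) = 109.1 Ω
Parallel: admittances add. Y = 1/R + 1/(jωL) + jωC
Y = (0.007692 − j0.03019) S
|Y| = 0.03115 S → |Z| = 1/|Y| = 32.10 Ω, ∠Z = −∠Y = 75.70°

75.70°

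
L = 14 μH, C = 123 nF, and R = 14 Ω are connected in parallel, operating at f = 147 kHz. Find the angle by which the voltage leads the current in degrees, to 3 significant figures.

-26.9°

ω = 2πf = 923600 rad/s
X_L = ωL = 12.9 Ω
X_C = 1/(ωC) = 8.80 Ω
Parallel: admittances add. Y = 1/R + 1/(jωL) + jωC
Y = (0.0714 + j0.0363) S
|Y| = 0.0801 S → |Z| = 1/|Y| = 12.5 Ω, ∠Z = −∠Y = -26.9°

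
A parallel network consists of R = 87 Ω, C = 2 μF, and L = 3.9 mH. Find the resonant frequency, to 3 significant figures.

1.80 kHz

ω₀ = 1/√(LC) = 1/√(0.0039 × 2e-06) = 11320 rad/s
f₀ = ω₀/(2π) = 1.80 kHz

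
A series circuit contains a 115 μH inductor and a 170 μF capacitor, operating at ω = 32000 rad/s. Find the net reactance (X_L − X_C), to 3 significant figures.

3.50 Ω

X_L = ωL = 3.68 Ω
X_C = 1/(ωC) = 0.184 Ω
X = 3.68 − 0.184 = 3.50 Ω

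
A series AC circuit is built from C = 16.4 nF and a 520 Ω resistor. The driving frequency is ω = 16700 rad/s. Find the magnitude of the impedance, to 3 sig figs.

X_C = 1/(ωC) = 3650 Ω
Z = 520 − j3650 Ω
|Z| = √(520² + 3650²) = 3690 Ω

3690 Ω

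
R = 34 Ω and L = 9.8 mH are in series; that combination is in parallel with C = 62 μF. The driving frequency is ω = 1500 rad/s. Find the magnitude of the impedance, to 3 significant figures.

X_L = ωL = 14.7 Ω
X_C = 1/(ωC) = 10.8 Ω
Branch 1 (R+jX_L): Z₁ = 34.0 + j14.7 Ω, |Z₁| = 37.0 Ω
Branch 2 (−jX_C): Z₂ = −j10.8 Ω
Parallel: Z = Z₁Z₂/(Z₁+Z₂), |Z| = 11.6 Ω, ∠Z = -73.2°

11.6 Ω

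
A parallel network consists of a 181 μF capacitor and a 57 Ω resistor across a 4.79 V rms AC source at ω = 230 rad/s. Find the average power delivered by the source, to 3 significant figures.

X_C = 1/(ωC) = 24.0 Ω
Parallel: admittances add. Y = 1/R + jωC
Y = (0.0175 + j0.0416) S
|Y| = 0.0452 S → |Z| = 1/|Y| = 22.1 Ω, ∠Z = −∠Y = -67.1°
I = V/|Z| = 216 mA
P = VI cos φ = 4.79 × 0.216 × cos(-67.1°) = 403 mW

403 mW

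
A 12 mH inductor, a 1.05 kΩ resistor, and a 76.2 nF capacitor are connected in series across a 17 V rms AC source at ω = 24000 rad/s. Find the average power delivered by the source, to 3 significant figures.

X_L = ωL = 288 Ω
X_C = 1/(ωC) = 547 Ω
Net reactance X = X_L − X_C = -259 Ω
Z = 1050 − j259 Ω
|Z| = √(1050² + 259²) = 1080 Ω
∠Z = arctan(-259/1050) = -13.8°
I = V/|Z| = 15.7 mA
P = VI cos φ = 17 × 0.0157 × cos(-13.8°) = 259 mW

259 mW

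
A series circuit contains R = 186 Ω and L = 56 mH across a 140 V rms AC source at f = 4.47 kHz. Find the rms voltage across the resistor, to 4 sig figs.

16.44 V

ω = 2πf = 28090 rad/s
X_L = ωL = 1573 Ω
Z = 186.0 + j1573 Ω
|Z| = √(186.0² + 1573²) = 1584 Ω
I = V/|Z| = 88.40 mA
V_R = I·|Z_R| = 0.08840 × 186.0 = 16.44 V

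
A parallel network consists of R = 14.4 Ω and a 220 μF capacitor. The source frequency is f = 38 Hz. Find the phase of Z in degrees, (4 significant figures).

ω = 2πf = 238.8 rad/s
X_C = 1/(ωC) = 19.04 Ω
Parallel: admittances add. Y = 1/R + jωC
Y = (0.06944 + j0.05253) S
|Y| = 0.08707 S → |Z| = 1/|Y| = 11.48 Ω, ∠Z = −∠Y = -37.10°

-37.10°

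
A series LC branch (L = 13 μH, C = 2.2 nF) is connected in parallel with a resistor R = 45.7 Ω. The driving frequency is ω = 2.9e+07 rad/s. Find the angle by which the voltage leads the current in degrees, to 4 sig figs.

X_L = ωL = 377.0 Ω
X_C = 1/(ωC) = 15.67 Ω
Branch 1: Z₁ = R = 45.70 Ω
Branch 2 (series LC): Z₂ = j(X_L − X_C) = j361.3 Ω
Parallel: Z = Z₁Z₂/(Z₁+Z₂), |Z| = 45.34 Ω, ∠Z = 7.208°

7.208°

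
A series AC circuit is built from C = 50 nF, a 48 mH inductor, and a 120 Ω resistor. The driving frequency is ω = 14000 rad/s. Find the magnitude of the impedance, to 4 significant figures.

X_L = ωL = 672.0 Ω
X_C = 1/(ωC) = 1429 Ω
Net reactance X = X_L − X_C = -756.6 Ω
Z = 120.0 − j756.6 Ω
|Z| = √(120.0² + 756.6²) = 766.0 Ω

766.0 Ω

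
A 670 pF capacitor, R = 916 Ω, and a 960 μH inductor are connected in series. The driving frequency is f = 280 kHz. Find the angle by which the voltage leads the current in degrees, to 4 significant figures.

ω = 2πf = 1.759e+06 rad/s
X_L = ωL = 1689 Ω
X_C = 1/(ωC) = 848.4 Ω
Net reactance X = X_L − X_C = 840.5 Ω
Z = 916.0 + j840.5 Ω
|Z| = √(916.0² + 840.5²) = 1243 Ω
∠Z = arctan(840.5/916.0) = 42.54°

42.54°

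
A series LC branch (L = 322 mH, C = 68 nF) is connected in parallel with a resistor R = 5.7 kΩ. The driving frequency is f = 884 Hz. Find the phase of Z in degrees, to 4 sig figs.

-81.43°

ω = 2πf = 5554 rad/s
X_L = ωL = 1788 Ω
X_C = 1/(ωC) = 2648 Ω
Branch 1: Z₁ = R = 5700 Ω
Branch 2 (series LC): Z₂ = j(X_L − X_C) = −j859.1 Ω
Parallel: Z = Z₁Z₂/(Z₁+Z₂), |Z| = 849.5 Ω, ∠Z = -81.43°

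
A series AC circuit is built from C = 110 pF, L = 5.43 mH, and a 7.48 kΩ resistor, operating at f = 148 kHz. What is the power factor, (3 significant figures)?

ω = 2πf = 929900 rad/s
X_L = ωL = 5050 Ω
X_C = 1/(ωC) = 9780 Ω
Net reactance X = X_L − X_C = -4730 Ω
Z = 7480 − j4730 Ω
|Z| = √(7480² + 4730²) = 8850 Ω
∠Z = arctan(-4730/7480) = -32.3°
cos φ = cos(-32.3°) = 0.845

0.845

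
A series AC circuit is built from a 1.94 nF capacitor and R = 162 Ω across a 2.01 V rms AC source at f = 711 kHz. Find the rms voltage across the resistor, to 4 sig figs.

ω = 2πf = 4.467e+06 rad/s
X_C = 1/(ωC) = 115.4 Ω
Z = 162.0 − j115.4 Ω
|Z| = √(162.0² + 115.4²) = 198.9 Ω
I = V/|Z| = 10.11 mA
V_R = I·|Z_R| = 0.01011 × 162.0 = 1.637 V

1.637 V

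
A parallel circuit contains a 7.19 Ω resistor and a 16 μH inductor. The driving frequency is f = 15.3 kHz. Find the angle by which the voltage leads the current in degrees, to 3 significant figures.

ω = 2πf = 96130 rad/s
X_L = ωL = 1.54 Ω
Parallel: admittances add. Y = 1/R + 1/(jωL)
Y = (0.139 − j0.650) S
|Y| = 0.665 S → |Z| = 1/|Y| = 1.50 Ω, ∠Z = −∠Y = 77.9°

77.9°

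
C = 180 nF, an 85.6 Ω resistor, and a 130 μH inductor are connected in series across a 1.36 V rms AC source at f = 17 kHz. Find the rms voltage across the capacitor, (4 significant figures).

ω = 2πf = 106800 rad/s
X_L = ωL = 13.89 Ω
X_C = 1/(ωC) = 52.01 Ω
Net reactance X = X_L − X_C = -38.13 Ω
Z = 85.60 − j38.13 Ω
|Z| = √(85.60² + 38.13²) = 93.71 Ω
I = V/|Z| = 14.51 mA
V_C = I·|Z_C| = 0.01451 × 52.01 = 0.7549 V

0.7549 V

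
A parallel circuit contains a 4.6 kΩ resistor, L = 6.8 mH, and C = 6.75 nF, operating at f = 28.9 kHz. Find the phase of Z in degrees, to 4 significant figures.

-62.40°

ω = 2πf = 181600 rad/s
X_L = ωL = 1235 Ω
X_C = 1/(ωC) = 815.9 Ω
Parallel: admittances add. Y = 1/R + 1/(jωL) + jωC
Y = (0.0002174 + j0.0004158) S
|Y| = 0.0004692 S → |Z| = 1/|Y| = 2131 Ω, ∠Z = −∠Y = -62.40°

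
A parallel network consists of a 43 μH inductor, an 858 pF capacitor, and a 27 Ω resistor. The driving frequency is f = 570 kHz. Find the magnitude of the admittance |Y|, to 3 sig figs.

ω = 2πf = 3.581e+06 rad/s
X_L = ωL = 154 Ω
X_C = 1/(ωC) = 325 Ω
Parallel: admittances add. Y = 1/R + 1/(jωL) + jωC
Y = (0.0370 − j0.00342) S
|Y| = 0.0372 S → |Z| = 1/|Y| = 26.9 Ω, ∠Z = −∠Y = 5.28°

37.2 mS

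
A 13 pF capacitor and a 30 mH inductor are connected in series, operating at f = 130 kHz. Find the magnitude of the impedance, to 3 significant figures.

ω = 2πf = 816800 rad/s
X_L = ωL = 24500 Ω
X_C = 1/(ωC) = 94200 Ω
Net reactance X = X_L − X_C = -69700 Ω
Z = − j69700 Ω
|Z| = √(0² + 69700²) = 69700 Ω

69700 Ω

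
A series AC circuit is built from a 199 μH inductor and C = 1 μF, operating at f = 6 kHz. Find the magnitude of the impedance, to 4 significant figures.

19.02 Ω

ω = 2πf = 37700 rad/s
X_L = ωL = 7.502 Ω
X_C = 1/(ωC) = 26.53 Ω
Net reactance X = X_L − X_C = -19.02 Ω
Z = − j19.02 Ω
|Z| = √(0² + 19.02²) = 19.02 Ω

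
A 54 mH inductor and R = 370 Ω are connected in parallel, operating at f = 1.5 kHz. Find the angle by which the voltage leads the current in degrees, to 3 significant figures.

36.0°

ω = 2πf = 9425 rad/s
X_L = ωL = 509 Ω
Parallel: admittances add. Y = 1/R + 1/(jωL)
Y = (0.00270 − j0.00196) S
|Y| = 0.00334 S → |Z| = 1/|Y| = 299 Ω, ∠Z = −∠Y = 36.0°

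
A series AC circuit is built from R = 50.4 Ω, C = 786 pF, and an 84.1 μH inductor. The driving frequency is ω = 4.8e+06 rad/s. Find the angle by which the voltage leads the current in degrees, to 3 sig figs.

X_L = ωL = 404 Ω
X_C = 1/(ωC) = 265 Ω
Net reactance X = X_L − X_C = 139 Ω
Z = 50.4 + j139 Ω
|Z| = √(50.4² + 139²) = 148 Ω
∠Z = arctan(139/50.4) = 70.0°

70.0°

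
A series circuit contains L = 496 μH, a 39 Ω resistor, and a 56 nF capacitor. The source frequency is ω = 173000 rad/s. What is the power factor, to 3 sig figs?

0.913

X_L = ωL = 85.8 Ω
X_C = 1/(ωC) = 103 Ω
Net reactance X = X_L − X_C = -17.4 Ω
Z = 39.0 − j17.4 Ω
|Z| = √(39.0² + 17.4²) = 42.7 Ω
∠Z = arctan(-17.4/39.0) = -24.1°
cos φ = cos(-24.1°) = 0.913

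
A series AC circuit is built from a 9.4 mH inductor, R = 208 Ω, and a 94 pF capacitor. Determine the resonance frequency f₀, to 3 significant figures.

169 kHz

ω₀ = 1/√(LC) = 1/√(0.0094 × 9.4e-11) = 1.064e+06 rad/s
f₀ = ω₀/(2π) = 169 kHz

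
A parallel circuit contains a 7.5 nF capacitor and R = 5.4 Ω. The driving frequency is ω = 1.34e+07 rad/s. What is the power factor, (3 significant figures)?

X_C = 1/(ωC) = 9.95 Ω
Parallel: admittances add. Y = 1/R + jωC
Y = (0.185 + j0.100) S
|Y| = 0.211 S → |Z| = 1/|Y| = 4.75 Ω, ∠Z = −∠Y = -28.5°
cos φ = cos(-28.5°) = 0.879

0.879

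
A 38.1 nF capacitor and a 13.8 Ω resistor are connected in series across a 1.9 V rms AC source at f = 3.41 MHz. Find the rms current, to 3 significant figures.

ω = 2πf = 2.143e+07 rad/s
X_C = 1/(ωC) = 1.23 Ω
Z = 13.8 − j1.23 Ω
|Z| = √(13.8² + 1.23²) = 13.9 Ω
I = V/|Z| = 1.9/13.9 = 137 mA

137 mA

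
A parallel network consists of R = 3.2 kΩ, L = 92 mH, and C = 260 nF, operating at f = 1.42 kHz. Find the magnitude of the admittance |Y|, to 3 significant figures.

1.14 mS

ω = 2πf = 8922 rad/s
X_L = ωL = 821 Ω
X_C = 1/(ωC) = 431 Ω
Parallel: admittances add. Y = 1/R + 1/(jωL) + jωC
Y = (0.000313 + j0.00110) S
|Y| = 0.00114 S → |Z| = 1/|Y| = 873 Ω, ∠Z = −∠Y = -74.2°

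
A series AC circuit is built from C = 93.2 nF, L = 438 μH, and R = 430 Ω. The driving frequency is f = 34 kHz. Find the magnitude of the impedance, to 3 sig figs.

432 Ω

ω = 2πf = 213600 rad/s
X_L = ωL = 93.6 Ω
X_C = 1/(ωC) = 50.2 Ω
Net reactance X = X_L − X_C = 43.3 Ω
Z = 430 + j43.3 Ω
|Z| = √(430² + 43.3²) = 432 Ω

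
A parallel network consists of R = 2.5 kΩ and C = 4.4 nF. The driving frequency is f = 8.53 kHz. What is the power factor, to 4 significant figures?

0.8614

ω = 2πf = 53600 rad/s
X_C = 1/(ωC) = 4241 Ω
Parallel: admittances add. Y = 1/R + jωC
Y = (0.0004000 + j0.0002358) S
|Y| = 0.0004643 S → |Z| = 1/|Y| = 2154 Ω, ∠Z = −∠Y = -30.52°
cos φ = cos(-30.52°) = 0.8614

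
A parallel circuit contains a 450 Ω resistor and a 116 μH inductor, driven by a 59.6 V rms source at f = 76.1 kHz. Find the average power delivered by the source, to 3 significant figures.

7.89 W

ω = 2πf = 478200 rad/s
X_L = ωL = 55.5 Ω
Parallel: admittances add. Y = 1/R + 1/(jωL)
Y = (0.00222 − j0.0180) S
|Y| = 0.0182 S → |Z| = 1/|Y| = 55.0 Ω, ∠Z = −∠Y = 83.0°
I = V/|Z| = 1.08 A
P = VI cos φ = 59.6 × 1.08 × cos(83.0°) = 7.89 W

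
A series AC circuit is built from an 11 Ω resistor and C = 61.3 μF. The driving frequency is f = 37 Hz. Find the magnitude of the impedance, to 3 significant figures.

71.0 Ω

ω = 2πf = 232.5 rad/s
X_C = 1/(ωC) = 70.2 Ω
Z = 11.0 − j70.2 Ω
|Z| = √(11.0² + 70.2²) = 71.0 Ω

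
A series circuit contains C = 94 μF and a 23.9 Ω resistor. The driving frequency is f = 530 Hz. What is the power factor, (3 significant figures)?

0.991

ω = 2πf = 3330 rad/s
X_C = 1/(ωC) = 3.19 Ω
Z = 23.9 − j3.19 Ω
|Z| = √(23.9² + 3.19²) = 24.1 Ω
∠Z = arctan(-3.19/23.9) = -7.61°
cos φ = cos(-7.61°) = 0.991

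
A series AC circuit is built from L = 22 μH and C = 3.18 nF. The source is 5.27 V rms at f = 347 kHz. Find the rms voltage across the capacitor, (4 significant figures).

ω = 2πf = 2.18e+06 rad/s
X_L = ωL = 47.97 Ω
X_C = 1/(ωC) = 144.2 Ω
Net reactance X = X_L − X_C = -96.27 Ω
Z = − j96.27 Ω
|Z| = √(0² + 96.27²) = 96.27 Ω
I = V/|Z| = 54.74 mA
V_C = I·|Z_C| = 0.05474 × 144.2 = 7.896 V

7.896 V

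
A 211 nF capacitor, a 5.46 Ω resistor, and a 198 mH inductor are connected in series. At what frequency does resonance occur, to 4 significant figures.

ω₀ = 1/√(LC) = 1/√(0.198 × 2.11e-07) = 4892 rad/s
f₀ = ω₀/(2π) = 778.7 Hz

778.7 Hz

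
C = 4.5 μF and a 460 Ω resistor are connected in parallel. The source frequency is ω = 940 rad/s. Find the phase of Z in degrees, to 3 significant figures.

X_C = 1/(ωC) = 236 Ω
Parallel: admittances add. Y = 1/R + jωC
Y = (0.00217 + j0.00423) S
|Y| = 0.00476 S → |Z| = 1/|Y| = 210 Ω, ∠Z = −∠Y = -62.8°

-62.8°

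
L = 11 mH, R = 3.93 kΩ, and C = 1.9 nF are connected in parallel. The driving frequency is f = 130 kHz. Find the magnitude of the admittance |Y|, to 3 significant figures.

1.46 mS

ω = 2πf = 816800 rad/s
X_L = ωL = 8980 Ω
X_C = 1/(ωC) = 644 Ω
Parallel: admittances add. Y = 1/R + 1/(jωL) + jωC
Y = (0.000254 + j0.00144) S
|Y| = 0.00146 S → |Z| = 1/|Y| = 684 Ω, ∠Z = −∠Y = -80.0°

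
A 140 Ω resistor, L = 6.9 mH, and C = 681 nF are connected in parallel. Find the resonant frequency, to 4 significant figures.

ω₀ = 1/√(LC) = 1/√(0.0069 × 6.81e-07) = 14590 rad/s
f₀ = ω₀/(2π) = 2.322 kHz

2.322 kHz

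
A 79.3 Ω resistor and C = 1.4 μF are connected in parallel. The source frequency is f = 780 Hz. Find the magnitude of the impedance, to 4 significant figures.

ω = 2πf = 4901 rad/s
X_C = 1/(ωC) = 145.7 Ω
Parallel: admittances add. Y = 1/R + jωC
Y = (0.01261 + j0.006861) S
|Y| = 0.01436 S → |Z| = 1/|Y| = 69.66 Ω, ∠Z = −∠Y = -28.55°

69.66 Ω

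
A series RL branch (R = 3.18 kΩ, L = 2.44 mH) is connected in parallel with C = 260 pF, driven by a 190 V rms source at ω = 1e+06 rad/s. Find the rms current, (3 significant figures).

X_L = ωL = 2440 Ω
X_C = 1/(ωC) = 3850 Ω
Branch 1 (R+jX_L): Z₁ = 3180 + j2440 Ω, |Z₁| = 4010 Ω
Branch 2 (−jX_C): Z₂ = −j3850 Ω
Parallel: Z = Z₁Z₂/(Z₁+Z₂), |Z| = 4430 Ω, ∠Z = -28.6°
I = V/|Z| = 190/4430 = 42.9 mA

42.9 mA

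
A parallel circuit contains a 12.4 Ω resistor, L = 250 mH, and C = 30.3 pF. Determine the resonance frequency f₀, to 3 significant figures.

57.8 kHz

ω₀ = 1/√(LC) = 1/√(0.25 × 3.03e-11) = 363300 rad/s
f₀ = ω₀/(2π) = 57.8 kHz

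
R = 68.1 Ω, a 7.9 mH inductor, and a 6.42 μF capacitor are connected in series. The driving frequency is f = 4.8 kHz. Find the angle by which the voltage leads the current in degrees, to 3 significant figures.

73.7°

ω = 2πf = 30160 rad/s
X_L = ωL = 238 Ω
X_C = 1/(ωC) = 5.16 Ω
Net reactance X = X_L − X_C = 233 Ω
Z = 68.1 + j233 Ω
|Z| = √(68.1² + 233²) = 243 Ω
∠Z = arctan(233/68.1) = 73.7°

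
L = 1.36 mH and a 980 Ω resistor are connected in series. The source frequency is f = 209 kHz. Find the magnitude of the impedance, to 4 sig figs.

ω = 2πf = 1.313e+06 rad/s
X_L = ωL = 1786 Ω
Z = 980.0 + j1786 Ω
|Z| = √(980.0² + 1786²) = 2037 Ω

2037 Ω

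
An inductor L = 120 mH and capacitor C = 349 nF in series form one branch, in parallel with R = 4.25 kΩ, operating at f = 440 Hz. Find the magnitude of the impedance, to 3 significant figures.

ω = 2πf = 2765 rad/s
X_L = ωL = 332 Ω
X_C = 1/(ωC) = 1040 Ω
Branch 1: Z₁ = R = 4250 Ω
Branch 2 (series LC): Z₂ = j(X_L − X_C) = −j705 Ω
Parallel: Z = Z₁Z₂/(Z₁+Z₂), |Z| = 695 Ω, ∠Z = -80.6°

695 Ω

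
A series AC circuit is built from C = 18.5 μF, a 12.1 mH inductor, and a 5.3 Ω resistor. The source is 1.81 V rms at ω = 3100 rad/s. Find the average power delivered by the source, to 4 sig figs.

X_L = ωL = 37.51 Ω
X_C = 1/(ωC) = 17.44 Ω
Net reactance X = X_L − X_C = 20.07 Ω
Z = 5.300 + j20.07 Ω
|Z| = √(5.300² + 20.07²) = 20.76 Ω
∠Z = arctan(20.07/5.300) = 75.21°
I = V/|Z| = 87.18 mA
P = VI cos φ = 1.81 × 0.08718 × cos(75.21°) = 40.28 mW

40.28 mW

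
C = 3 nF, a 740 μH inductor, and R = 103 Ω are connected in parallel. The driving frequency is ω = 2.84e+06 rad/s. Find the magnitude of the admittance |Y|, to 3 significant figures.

X_L = ωL = 2100 Ω
X_C = 1/(ωC) = 117 Ω
Parallel: admittances add. Y = 1/R + 1/(jωL) + jωC
Y = (0.00971 + j0.00804) S
|Y| = 0.0126 S → |Z| = 1/|Y| = 79.3 Ω, ∠Z = −∠Y = -39.6°

12.6 mS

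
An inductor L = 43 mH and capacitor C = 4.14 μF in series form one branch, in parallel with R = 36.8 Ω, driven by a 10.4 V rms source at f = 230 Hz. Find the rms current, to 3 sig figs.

299 mA

ω = 2πf = 1445 rad/s
X_L = ωL = 62.1 Ω
X_C = 1/(ωC) = 167 Ω
Branch 1: Z₁ = R = 36.8 Ω
Branch 2 (series LC): Z₂ = j(X_L − X_C) = −j105 Ω
Parallel: Z = Z₁Z₂/(Z₁+Z₂), |Z| = 34.7 Ω, ∠Z = -19.3°
I = V/|Z| = 10.4/34.7 = 299 mA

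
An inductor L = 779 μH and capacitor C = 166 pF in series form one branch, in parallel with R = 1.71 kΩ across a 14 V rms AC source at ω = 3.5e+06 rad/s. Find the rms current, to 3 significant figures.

16.2 mA

X_L = ωL = 2730 Ω
X_C = 1/(ωC) = 1720 Ω
Branch 1: Z₁ = R = 1710 Ω
Branch 2 (series LC): Z₂ = j(X_L − X_C) = j1010 Ω
Parallel: Z = Z₁Z₂/(Z₁+Z₂), |Z| = 867 Ω, ∠Z = 59.5°
I = V/|Z| = 14/867 = 16.2 mA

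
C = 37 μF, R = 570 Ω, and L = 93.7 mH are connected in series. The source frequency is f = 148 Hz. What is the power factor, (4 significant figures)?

0.9949

ω = 2πf = 929.9 rad/s
X_L = ωL = 87.13 Ω
X_C = 1/(ωC) = 29.06 Ω
Net reactance X = X_L − X_C = 58.07 Ω
Z = 570.0 + j58.07 Ω
|Z| = √(570.0² + 58.07²) = 573.0 Ω
∠Z = arctan(58.07/570.0) = 5.817°
cos φ = cos(5.817°) = 0.9949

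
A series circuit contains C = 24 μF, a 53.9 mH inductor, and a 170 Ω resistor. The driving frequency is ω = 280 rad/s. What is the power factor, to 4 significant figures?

0.7860

X_L = ωL = 15.09 Ω
X_C = 1/(ωC) = 148.8 Ω
Net reactance X = X_L − X_C = -133.7 Ω
Z = 170.0 − j133.7 Ω
|Z| = √(170.0² + 133.7²) = 216.3 Ω
∠Z = arctan(-133.7/170.0) = -38.19°
cos φ = cos(-38.19°) = 0.7860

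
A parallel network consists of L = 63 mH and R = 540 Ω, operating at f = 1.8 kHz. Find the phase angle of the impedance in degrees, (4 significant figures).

37.16°

ω = 2πf = 11310 rad/s
X_L = ωL = 712.5 Ω
Parallel: admittances add. Y = 1/R + 1/(jωL)
Y = (0.001852 − j0.001403) S
|Y| = 0.002324 S → |Z| = 1/|Y| = 430.4 Ω, ∠Z = −∠Y = 37.16°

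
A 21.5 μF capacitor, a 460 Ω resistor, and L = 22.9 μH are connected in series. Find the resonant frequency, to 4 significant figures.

ω₀ = 1/√(LC) = 1/√(2.29e-05 × 2.15e-05) = 45070 rad/s
f₀ = ω₀/(2π) = 7.173 kHz

7.173 kHz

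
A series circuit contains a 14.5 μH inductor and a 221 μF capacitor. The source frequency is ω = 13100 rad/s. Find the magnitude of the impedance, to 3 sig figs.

0.155 Ω

X_L = ωL = 0.190 Ω
X_C = 1/(ωC) = 0.345 Ω
Net reactance X = X_L − X_C = -0.155 Ω
Z = − j0.155 Ω
|Z| = √(0² + 0.155²) = 0.155 Ω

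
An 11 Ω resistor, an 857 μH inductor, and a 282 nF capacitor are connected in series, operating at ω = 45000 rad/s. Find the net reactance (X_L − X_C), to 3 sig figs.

X_L = ωL = 38.6 Ω
X_C = 1/(ωC) = 78.8 Ω
X = 38.6 − 78.8 = -40.2 Ω

-40.2 Ω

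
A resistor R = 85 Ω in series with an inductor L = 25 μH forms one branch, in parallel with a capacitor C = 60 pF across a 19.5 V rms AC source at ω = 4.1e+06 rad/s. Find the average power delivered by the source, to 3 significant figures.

1.82 W

X_L = ωL = 102 Ω
X_C = 1/(ωC) = 4070 Ω
Branch 1 (R+jX_L): Z₁ = 85.0 + j102 Ω, |Z₁| = 133 Ω
Branch 2 (−jX_C): Z₂ = −j4070 Ω
Parallel: Z = Z₁Z₂/(Z₁+Z₂), |Z| = 137 Ω, ∠Z = 49.1°
I = V/|Z| = 143 mA
P = VI cos φ = 19.5 × 0.143 × cos(49.1°) = 1.82 W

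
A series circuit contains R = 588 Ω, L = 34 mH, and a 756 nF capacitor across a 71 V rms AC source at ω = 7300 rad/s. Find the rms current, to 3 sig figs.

X_L = ωL = 248 Ω
X_C = 1/(ωC) = 181 Ω
Net reactance X = X_L − X_C = 67.0 Ω
Z = 588 + j67.0 Ω
|Z| = √(588² + 67.0²) = 592 Ω
I = V/|Z| = 71/592 = 120 mA

120 mA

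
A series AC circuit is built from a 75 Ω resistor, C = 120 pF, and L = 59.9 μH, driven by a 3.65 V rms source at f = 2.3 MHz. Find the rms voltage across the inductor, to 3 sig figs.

10.6 V

ω = 2πf = 1.445e+07 rad/s
X_L = ωL = 866 Ω
X_C = 1/(ωC) = 577 Ω
Net reactance X = X_L − X_C = 289 Ω
Z = 75.0 + j289 Ω
|Z| = √(75.0² + 289²) = 299 Ω
I = V/|Z| = 12.2 mA
V_L = I·|Z_L| = 0.0122 × 866 = 10.6 V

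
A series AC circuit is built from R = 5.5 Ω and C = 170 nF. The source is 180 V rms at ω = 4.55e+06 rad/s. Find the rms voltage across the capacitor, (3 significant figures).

X_C = 1/(ωC) = 1.29 Ω
Z = 5.50 − j1.29 Ω
|Z| = √(5.50² + 1.29²) = 5.65 Ω
I = V/|Z| = 31.9 A
V_C = I·|Z_C| = 31.9 × 1.29 = 41.2 V

41.2 V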